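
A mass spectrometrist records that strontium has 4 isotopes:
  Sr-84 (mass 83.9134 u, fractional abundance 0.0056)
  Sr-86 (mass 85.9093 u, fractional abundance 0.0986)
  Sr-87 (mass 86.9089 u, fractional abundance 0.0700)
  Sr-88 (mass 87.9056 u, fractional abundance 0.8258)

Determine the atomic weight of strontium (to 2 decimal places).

87.62 u

Weight each isotope mass by its fractional abundance: 0.0056 × 83.9134 + 0.0986 × 85.9093 + 0.0700 × 86.9089 + 0.8258 × 87.9056
= 0.46992 + 8.47066 + 6.08362 + 72.59244 = 87.61664 u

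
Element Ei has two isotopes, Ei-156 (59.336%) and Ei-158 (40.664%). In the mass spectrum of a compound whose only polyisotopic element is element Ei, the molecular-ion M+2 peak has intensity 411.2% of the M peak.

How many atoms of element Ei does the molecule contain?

With n Ei atoms, P(M+2)/P(M) = C(n,1)·p^(n−1)q / p^n = n·q/p = n · 0.40664/0.59336.
n = 4.112 × 0.59336/0.40664 = 6.00 ≈ 6

6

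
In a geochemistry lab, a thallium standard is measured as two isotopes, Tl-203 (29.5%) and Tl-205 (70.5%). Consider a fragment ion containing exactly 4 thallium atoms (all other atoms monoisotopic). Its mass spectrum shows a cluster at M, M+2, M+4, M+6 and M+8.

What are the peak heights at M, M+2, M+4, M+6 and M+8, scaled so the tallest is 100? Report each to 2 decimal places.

Expanding (0.295 + 0.705)^4:
P(M) = 0.295^4 = 0.007573
P(M+2) = 4 × 0.295^3 × 0.705^1 = 0.072396
P(M+4) = 6 × 0.295^2 × 0.705^2 = 0.259522
P(M+6) = 4 × 0.295^1 × 0.705^3 = 0.413475
P(M+8) = 0.705^4 = 0.247034
The M+6 peak is largest (0.413475); scaling to 100 gives 1.83 : 17.51 : 62.77 : 100.00 : 59.75.

1.83 : 17.51 : 62.77 : 100.00 : 59.75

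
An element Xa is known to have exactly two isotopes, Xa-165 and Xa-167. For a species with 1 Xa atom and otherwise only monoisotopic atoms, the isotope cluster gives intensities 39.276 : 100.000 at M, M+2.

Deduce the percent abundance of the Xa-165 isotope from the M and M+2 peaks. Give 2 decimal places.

Let p = fractional abundance of Xa-165. I(M+2)/I(M) = [C(1,1)·p^0·(1−p)] / p^1 = 1·(1−p)/p = 100.000/39.276 = 2.5461
(1−p)/p = 2.5461/1 = 2.5461  ⇒  p = 1/(1 + 2.5461) = 0.2820
Xa-165: 28.20%, Xa-167: 71.80%.

28.20%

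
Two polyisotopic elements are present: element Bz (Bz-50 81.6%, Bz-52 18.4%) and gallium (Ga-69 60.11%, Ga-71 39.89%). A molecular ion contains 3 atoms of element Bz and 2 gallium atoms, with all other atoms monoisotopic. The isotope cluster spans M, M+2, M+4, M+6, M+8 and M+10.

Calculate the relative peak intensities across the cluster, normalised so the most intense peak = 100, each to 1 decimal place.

49.9 : 100.0 : 74.4 : 25.5 : 4.1 : 0.3

Element Bz pattern (n=3): 0.5433385 : 0.36755251 : 0.08287949 : 0.0062295
Gallium pattern (n=2): 0.36132121 : 0.47955758 : 0.15912121
Convolve the two distributions (both contribute in 2-u steps):
  M: 0.5433385×0.36132121 = 0.196320
  M+2: 0.5433385×0.47955758 + 0.36755251×0.36132121 = 0.393367
  M+4: 0.5433385×0.15912121 + 0.36755251×0.47955758 + 0.08287949×0.36132121 = 0.292665
  M+6: 0.36755251×0.15912121 + 0.08287949×0.47955758 + 0.0062295×0.36132121 = 0.100482
  M+8: 0.08287949×0.15912121 + 0.0062295×0.47955758 = 0.016175
  M+10: 0.0062295×0.15912121 = 0.000991
Scale to base peak (0.393367) = 100: 49.9 : 100.0 : 74.4 : 25.5 : 4.1 : 0.3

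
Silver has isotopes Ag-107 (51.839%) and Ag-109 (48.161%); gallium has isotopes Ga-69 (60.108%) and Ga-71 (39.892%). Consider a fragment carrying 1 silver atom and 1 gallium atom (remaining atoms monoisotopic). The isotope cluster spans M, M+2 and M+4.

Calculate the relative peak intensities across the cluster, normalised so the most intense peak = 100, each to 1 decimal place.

62.8 : 100.0 : 38.7

Silver pattern (n=1): 0.51839 : 0.48161
Gallium pattern (n=1): 0.60108 : 0.39892
Convolve the two distributions (both contribute in 2-u steps):
  M: 0.51839×0.60108 = 0.311594
  M+2: 0.51839×0.39892 + 0.48161×0.60108 = 0.496282
  M+4: 0.48161×0.39892 = 0.192124
Scale to base peak (0.496282) = 100: 62.8 : 100.0 : 38.7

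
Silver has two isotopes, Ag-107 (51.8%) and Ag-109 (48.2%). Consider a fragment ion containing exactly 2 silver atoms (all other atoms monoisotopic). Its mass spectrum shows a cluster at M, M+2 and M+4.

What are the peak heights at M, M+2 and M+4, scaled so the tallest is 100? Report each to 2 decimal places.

53.73 : 100.00 : 46.53

Each Ag atom is independently Ag-107 (p = 0.518) or Ag-109 (q = 0.482); the cluster is the binomial expansion (p + q)^2.
P(M) = 0.518^2 = 0.268324
P(M+2) = 2 × 0.518^1 × 0.482^1 = 0.499352
P(M+4) = 0.482^2 = 0.232324
The M+2 peak is largest (0.499352); scaling to 100 gives 53.73 : 100.00 : 46.53.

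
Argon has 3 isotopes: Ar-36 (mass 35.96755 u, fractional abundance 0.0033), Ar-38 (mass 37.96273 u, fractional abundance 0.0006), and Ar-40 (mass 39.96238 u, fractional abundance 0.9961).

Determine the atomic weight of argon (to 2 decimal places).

39.95 u

Weight each isotope mass by its fractional abundance: 0.0033 × 35.96755 + 0.0006 × 37.96273 + 0.9961 × 39.96238
= 0.118693 + 0.022778 + 39.806527 = 39.947998 u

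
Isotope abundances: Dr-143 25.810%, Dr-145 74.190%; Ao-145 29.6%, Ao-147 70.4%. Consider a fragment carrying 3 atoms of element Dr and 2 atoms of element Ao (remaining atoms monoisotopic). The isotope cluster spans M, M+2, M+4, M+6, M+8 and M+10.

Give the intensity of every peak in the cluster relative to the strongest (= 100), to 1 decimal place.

0.4 : 5.3 : 28.2 : 75.2 : 100.0 : 53.1

Element Dr pattern (n=3): 0.01719349 : 0.14826636 : 0.42618681 : 0.40835334
Element Ao pattern (n=2): 0.087616 : 0.416768 : 0.495616
Convolve the two distributions (both contribute in 2-u steps):
  M: 0.01719349×0.087616 = 0.001506
  M+2: 0.01719349×0.416768 + 0.14826636×0.087616 = 0.020156
  M+4: 0.01719349×0.495616 + 0.14826636×0.416768 + 0.42618681×0.087616 = 0.107655
  M+6: 0.14826636×0.495616 + 0.42618681×0.416768 + 0.40835334×0.087616 = 0.286882
  M+8: 0.42618681×0.495616 + 0.40835334×0.416768 = 0.381414
  M+10: 0.40835334×0.495616 = 0.202386
Scale to base peak (0.381414) = 100: 0.4 : 5.3 : 28.2 : 75.2 : 100.0 : 53.1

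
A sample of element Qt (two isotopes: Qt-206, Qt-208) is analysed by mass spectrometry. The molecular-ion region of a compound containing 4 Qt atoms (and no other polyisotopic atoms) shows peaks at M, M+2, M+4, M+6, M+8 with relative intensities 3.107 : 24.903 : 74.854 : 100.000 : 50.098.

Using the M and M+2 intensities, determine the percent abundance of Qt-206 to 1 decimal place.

33.3%

Let p = fractional abundance of Qt-206. I(M+2)/I(M) = [C(4,1)·p^3·(1−p)] / p^4 = 4·(1−p)/p = 24.903/3.107 = 8.0151
(1−p)/p = 8.0151/4 = 2.0038  ⇒  p = 1/(1 + 2.0038) = 0.3329
Qt-206: 33.3%, Qt-208: 66.7%.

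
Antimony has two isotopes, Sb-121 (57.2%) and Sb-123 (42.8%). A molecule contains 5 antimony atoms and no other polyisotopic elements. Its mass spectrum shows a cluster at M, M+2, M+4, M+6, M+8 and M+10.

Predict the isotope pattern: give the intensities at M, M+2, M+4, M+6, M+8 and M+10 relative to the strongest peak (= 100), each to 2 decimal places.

Expanding (0.572 + 0.428)^5:
P(M) = 0.572^5 = 0.061232
P(M+2) = 5 × 0.572^4 × 0.428^1 = 0.229086
P(M+4) = 10 × 0.572^3 × 0.428^2 = 0.342827
P(M+6) = 10 × 0.572^2 × 0.428^3 = 0.256521
P(M+8) = 5 × 0.572^1 × 0.428^4 = 0.095971
P(M+10) = 0.428^5 = 0.014362
The M+4 peak is largest (0.342827); scaling to 100 gives 17.86 : 66.82 : 100.00 : 74.83 : 27.99 : 4.19.

17.86 : 66.82 : 100.00 : 74.83 : 27.99 : 4.19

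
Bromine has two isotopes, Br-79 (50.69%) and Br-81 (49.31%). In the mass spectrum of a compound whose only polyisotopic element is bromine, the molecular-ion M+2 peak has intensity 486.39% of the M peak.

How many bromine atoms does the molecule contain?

5

With n Br atoms, P(M+2)/P(M) = C(n,1)·p^(n−1)q / p^n = n·q/p = n · 0.4931/0.5069.
n = 4.8639 × 0.5069/0.4931 = 5.00 ≈ 5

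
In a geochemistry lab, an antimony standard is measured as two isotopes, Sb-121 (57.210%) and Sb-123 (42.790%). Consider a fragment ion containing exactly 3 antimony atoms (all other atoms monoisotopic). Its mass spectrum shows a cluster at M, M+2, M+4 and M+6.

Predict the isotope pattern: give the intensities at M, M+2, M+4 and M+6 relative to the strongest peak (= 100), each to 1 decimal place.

Expanding (0.57210 + 0.42790)^3:
P(M) = 0.57210^3 = 0.187247
P(M+2) = 3 × 0.57210^2 × 0.42790^1 = 0.420153
P(M+4) = 3 × 0.57210^1 × 0.42790^2 = 0.314252
P(M+6) = 0.42790^3 = 0.078348
The M+2 peak is largest (0.420153); scaling to 100 gives 44.6 : 100.0 : 74.8 : 18.6.

44.6 : 100.0 : 74.8 : 18.6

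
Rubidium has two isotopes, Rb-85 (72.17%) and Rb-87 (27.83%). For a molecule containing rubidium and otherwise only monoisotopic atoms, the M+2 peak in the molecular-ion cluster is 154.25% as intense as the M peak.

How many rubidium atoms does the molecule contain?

4

For n independent Rb atoms, I(M+2)/I(M) = n · (abundance Rb-87) / (abundance Rb-85) = n · 0.2783/0.7217.
n = 1.5425 × 0.7217/0.2783 = 4.00 ≈ 4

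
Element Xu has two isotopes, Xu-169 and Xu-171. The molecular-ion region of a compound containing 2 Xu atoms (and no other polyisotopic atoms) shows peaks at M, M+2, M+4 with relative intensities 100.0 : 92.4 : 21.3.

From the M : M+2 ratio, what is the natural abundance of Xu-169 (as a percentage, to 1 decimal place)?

68.4%

Write p for the Xu-169 fraction. I(M+2)/I(M) = [C(2,1)·p^1·(1−p)] / p^2 = 2·(1−p)/p = 92.4/100.0 = 0.9240
(1−p)/p = 0.9240/2 = 0.4620  ⇒  p = 1/(1 + 0.4620) = 0.6840
Xu-169: 68.4%, Xu-171: 31.6%.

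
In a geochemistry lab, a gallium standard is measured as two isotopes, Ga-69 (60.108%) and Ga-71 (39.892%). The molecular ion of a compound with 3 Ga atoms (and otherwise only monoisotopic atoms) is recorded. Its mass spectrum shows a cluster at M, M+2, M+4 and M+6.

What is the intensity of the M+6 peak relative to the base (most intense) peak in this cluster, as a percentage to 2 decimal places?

14.68%

Binomial terms of (0.60108 + 0.39892)^3: M 0.2172, M+2 0.4324, M+4 0.2870, M+6 0.0635 → M+2 is the base peak.
P(M+2) = C(3,1) × 0.60108^2 × 0.39892^1 = 3 × 0.36129717 × 0.39892 = 0.432386 (base)
P(M+6) = C(3,3) × 0.60108^0 × 0.39892^3 = 1 × 1.0000 × 0.063483 = 0.063483
Relative intensity = 0.063483 / 0.432386 × 100 = 14.68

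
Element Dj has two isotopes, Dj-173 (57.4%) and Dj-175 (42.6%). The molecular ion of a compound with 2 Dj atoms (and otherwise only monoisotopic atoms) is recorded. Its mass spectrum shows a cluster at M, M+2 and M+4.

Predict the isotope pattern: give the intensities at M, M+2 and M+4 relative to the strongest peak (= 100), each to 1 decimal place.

The 2 Dj atoms are independent, so intensities follow the terms of (0.574 + 0.426)^2.
P(M) = 0.574^2 = 0.329476
P(M+2) = 2 × 0.574^1 × 0.426^1 = 0.489048
P(M+4) = 0.426^2 = 0.181476
The M+2 peak is largest (0.489048); scaling to 100 gives 67.4 : 100.0 : 37.1.

67.4 : 100.0 : 37.1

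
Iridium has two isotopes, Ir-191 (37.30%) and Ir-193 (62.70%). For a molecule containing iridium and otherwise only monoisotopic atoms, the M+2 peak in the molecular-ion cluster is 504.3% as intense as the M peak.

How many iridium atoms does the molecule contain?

With n Ir atoms, P(M+2)/P(M) = C(n,1)·p^(n−1)q / p^n = n·q/p = n · 0.6270/0.3730.
n = 5.043 × 0.3730/0.6270 = 3.00 ≈ 3

3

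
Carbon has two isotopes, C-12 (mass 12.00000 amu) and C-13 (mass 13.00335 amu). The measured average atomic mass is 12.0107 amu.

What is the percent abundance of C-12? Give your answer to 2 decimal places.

98.93%

With x = fraction of C-12 (so C-13 is 1 − x):
12.00000·x + 13.00335·(1 − x) = 12.0107
(12.00000 − 13.00335)·x = 12.0107 − 13.00335
x = -0.99265 / -1.00335 = 0.98934 → 98.93% C-12, 1.07% C-13.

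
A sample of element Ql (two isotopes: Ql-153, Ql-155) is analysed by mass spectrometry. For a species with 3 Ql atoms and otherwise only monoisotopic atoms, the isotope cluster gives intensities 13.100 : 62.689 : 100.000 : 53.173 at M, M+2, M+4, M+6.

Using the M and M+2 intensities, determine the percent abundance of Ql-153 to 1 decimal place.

38.5%

Write p for the Ql-153 fraction. I(M+2)/I(M) = [C(3,1)·p^2·(1−p)] / p^3 = 3·(1−p)/p = 62.689/13.100 = 4.7854
(1−p)/p = 4.7854/3 = 1.5951  ⇒  p = 1/(1 + 1.5951) = 0.3853
Ql-153: 38.5%, Ql-155: 61.5%.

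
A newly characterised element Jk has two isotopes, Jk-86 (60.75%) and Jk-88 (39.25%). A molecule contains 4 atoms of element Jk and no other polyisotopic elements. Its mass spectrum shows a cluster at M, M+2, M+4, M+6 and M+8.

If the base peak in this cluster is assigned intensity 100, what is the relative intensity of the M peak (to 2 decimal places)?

Binomial terms of (0.6075 + 0.3925)^4: M 0.1362, M+2 0.3520, M+4 0.3411, M+6 0.1469, M+8 0.0237 → M+2 is the base peak.
P(M+2) = C(4,1) × 0.6075^3 × 0.3925^1 = 4 × 0.22420167 × 0.3925 = 0.351997 (base)
P(M) = C(4,0) × 0.6075^4 × 0.3925^0 = 1 × 0.13620252 × 1.0000 = 0.136203
Relative intensity = 0.136203 / 0.351997 × 100 = 38.69

38.69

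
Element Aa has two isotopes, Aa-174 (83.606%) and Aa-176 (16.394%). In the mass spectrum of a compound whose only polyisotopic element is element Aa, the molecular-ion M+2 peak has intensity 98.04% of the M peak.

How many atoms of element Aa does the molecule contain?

5

With n Aa atoms, P(M+2)/P(M) = C(n,1)·p^(n−1)q / p^n = n·q/p = n · 0.16394/0.83606.
n = 0.9804 × 0.83606/0.16394 = 5.00 ≈ 5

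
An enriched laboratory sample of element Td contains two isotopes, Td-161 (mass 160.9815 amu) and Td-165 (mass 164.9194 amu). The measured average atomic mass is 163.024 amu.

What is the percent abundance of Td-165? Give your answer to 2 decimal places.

51.87%

With x = fraction of Td-161 (so Td-165 is 1 − x):
160.9815·x + 164.9194·(1 − x) = 163.024
(160.9815 − 164.9194)·x = 163.024 − 164.9194
x = -1.8954 / -3.9379 = 0.48132 → 48.13% Td-161, 51.87% Td-165.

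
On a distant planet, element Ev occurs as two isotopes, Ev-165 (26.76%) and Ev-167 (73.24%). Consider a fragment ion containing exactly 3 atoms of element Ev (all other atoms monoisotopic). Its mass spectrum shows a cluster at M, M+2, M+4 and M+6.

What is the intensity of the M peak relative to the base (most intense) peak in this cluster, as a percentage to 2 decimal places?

Binomial terms of (0.2676 + 0.7324)^3: M 0.0192, M+2 0.1573, M+4 0.4306, M+6 0.3929 → M+4 is the base peak.
P(M+4) = C(3,2) × 0.2676^1 × 0.7324^2 = 3 × 0.2676 × 0.53640976 = 0.430630 (base)
P(M) = C(3,0) × 0.2676^3 × 0.7324^0 = 1 × 0.01916277 × 1.0000 = 0.019163
Relative intensity = 0.019163 / 0.430630 × 100 = 4.45

4.45%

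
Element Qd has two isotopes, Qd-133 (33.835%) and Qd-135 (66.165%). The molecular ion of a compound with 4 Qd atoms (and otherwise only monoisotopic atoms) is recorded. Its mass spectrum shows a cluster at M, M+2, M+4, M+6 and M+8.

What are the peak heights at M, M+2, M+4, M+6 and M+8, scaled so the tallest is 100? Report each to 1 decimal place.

3.3 : 26.2 : 76.7 : 100.0 : 48.9

Expanding (0.33835 + 0.66165)^4:
P(M) = 0.33835^4 = 0.013106
P(M+2) = 4 × 0.33835^3 × 0.66165^1 = 0.102515
P(M+4) = 6 × 0.33835^2 × 0.66165^2 = 0.300705
P(M+6) = 4 × 0.33835^1 × 0.66165^3 = 0.392023
P(M+8) = 0.66165^4 = 0.191652
The M+6 peak is largest (0.392023); scaling to 100 gives 3.3 : 26.2 : 76.7 : 100.0 : 48.9.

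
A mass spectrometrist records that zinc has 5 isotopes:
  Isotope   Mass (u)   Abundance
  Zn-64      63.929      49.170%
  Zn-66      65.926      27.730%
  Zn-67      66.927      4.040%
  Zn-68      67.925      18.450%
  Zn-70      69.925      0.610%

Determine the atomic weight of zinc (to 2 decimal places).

Average mass = Σ (abundance × isotope mass) = 0.49170 × 63.929 + 0.27730 × 65.926 + 0.04040 × 66.927 + 0.18450 × 67.925 + 0.00610 × 69.925
= 31.4339 + 18.2813 + 2.7039 + 12.5322 + 0.4265 = 65.3778 u

65.38 u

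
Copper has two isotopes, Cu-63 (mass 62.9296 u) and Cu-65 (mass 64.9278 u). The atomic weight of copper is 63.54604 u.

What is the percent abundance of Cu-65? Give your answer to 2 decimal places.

30.85%

Writing the weighted mean with unknown fraction x of Cu-63:
62.9296·x + 64.9278·(1 − x) = 63.54604
(62.9296 − 64.9278)·x = 63.54604 − 64.9278
x = -1.38176 / -1.9982 = 0.69150 → 69.15% Cu-63, 30.85% Cu-65.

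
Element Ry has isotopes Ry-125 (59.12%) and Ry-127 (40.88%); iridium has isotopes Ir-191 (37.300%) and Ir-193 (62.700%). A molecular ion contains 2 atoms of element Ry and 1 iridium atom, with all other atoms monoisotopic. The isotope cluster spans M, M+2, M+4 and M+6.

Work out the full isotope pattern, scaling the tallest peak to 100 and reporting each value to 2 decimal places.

Element Ry pattern (n=2): 0.34951744 : 0.48336512 : 0.16711744
Iridium pattern (n=1): 0.3730 : 0.6270
Convolve the two distributions (both contribute in 2-u steps):
  M: 0.34951744×0.3730 = 0.130370
  M+2: 0.34951744×0.6270 + 0.48336512×0.3730 = 0.399443
  M+4: 0.48336512×0.6270 + 0.16711744×0.3730 = 0.365405
  M+6: 0.16711744×0.6270 = 0.104783
Scale to base peak (0.399443) = 100: 32.64 : 100.00 : 91.48 : 26.23

32.64 : 100.00 : 91.48 : 26.23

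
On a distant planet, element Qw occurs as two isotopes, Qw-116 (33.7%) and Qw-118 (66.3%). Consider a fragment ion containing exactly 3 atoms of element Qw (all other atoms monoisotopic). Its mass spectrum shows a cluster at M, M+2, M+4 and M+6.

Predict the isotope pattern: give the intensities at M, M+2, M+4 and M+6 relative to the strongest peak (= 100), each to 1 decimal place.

8.6 : 50.8 : 100.0 : 65.6

The 3 Qw atoms are independent, so intensities follow the terms of (0.337 + 0.663)^3.
P(M) = 0.337^3 = 0.038273
P(M+2) = 3 × 0.337^2 × 0.663^1 = 0.225889
P(M+4) = 3 × 0.337^1 × 0.663^2 = 0.444404
P(M+6) = 0.663^3 = 0.291434
The M+4 peak is largest (0.444404); scaling to 100 gives 8.6 : 50.8 : 100.0 : 65.6.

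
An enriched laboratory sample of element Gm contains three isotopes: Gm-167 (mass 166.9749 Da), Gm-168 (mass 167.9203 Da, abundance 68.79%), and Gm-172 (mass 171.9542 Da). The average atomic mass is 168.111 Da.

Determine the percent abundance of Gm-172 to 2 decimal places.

9.76%

Let x and y be the fractions of Gm-167 and Gm-172. Then x + y = 1 − 0.6879 = 0.3121 and 166.9749x + 171.9542y = 168.111 − 0.6879×167.9203 = 52.59862563.
Substituting: 166.9749x + 171.9542(0.3121 − x) = 52.59862563
(166.9749 − 171.9542)x = -1.06828019  ⇒  x = 0.21454, y = 0.09756
Gm-167: 21.45%, Gm-172: 9.76%.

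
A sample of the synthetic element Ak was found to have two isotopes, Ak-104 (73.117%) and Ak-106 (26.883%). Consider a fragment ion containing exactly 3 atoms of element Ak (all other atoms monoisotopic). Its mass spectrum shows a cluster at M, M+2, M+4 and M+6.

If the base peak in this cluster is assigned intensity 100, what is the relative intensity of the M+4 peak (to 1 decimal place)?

36.8

Term probabilities: M 0.3909, M+2 0.4312, M+4 0.1585, M+6 0.0194. Base peak = M+2.
P(M+2) = C(3,1) × 0.73117^2 × 0.26883^1 = 3 × 0.53460957 × 0.26883 = 0.431157 (base)
P(M+4) = C(3,2) × 0.73117^1 × 0.26883^2 = 3 × 0.73117 × 0.07226957 = 0.158524
Relative intensity = 0.158524 / 0.431157 × 100 = 36.8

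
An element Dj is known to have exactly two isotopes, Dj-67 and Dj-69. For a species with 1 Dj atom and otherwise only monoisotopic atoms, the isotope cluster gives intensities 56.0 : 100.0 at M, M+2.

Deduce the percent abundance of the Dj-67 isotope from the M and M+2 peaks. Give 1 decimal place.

35.9%

Let p = fractional abundance of Dj-67. I(M+2)/I(M) = [C(1,1)·p^0·(1−p)] / p^1 = 1·(1−p)/p = 100.0/56.0 = 1.7857
(1−p)/p = 1.7857/1 = 1.7857  ⇒  p = 1/(1 + 1.7857) = 0.3590
Dj-67: 35.9%, Dj-69: 64.1%.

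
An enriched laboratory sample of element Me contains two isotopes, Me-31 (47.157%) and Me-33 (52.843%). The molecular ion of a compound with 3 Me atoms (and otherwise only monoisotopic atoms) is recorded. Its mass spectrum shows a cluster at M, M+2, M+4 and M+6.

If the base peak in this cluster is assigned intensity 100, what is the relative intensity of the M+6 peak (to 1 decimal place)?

37.4

Term probabilities: M 0.1049, M+2 0.3525, M+4 0.3950, M+6 0.1476. Base peak = M+4.
P(M+4) = C(3,2) × 0.47157^1 × 0.52843^2 = 3 × 0.47157 × 0.27923826 = 0.395041 (base)
P(M+6) = C(3,3) × 0.47157^0 × 0.52843^3 = 1 × 1.0000 × 0.14755788 = 0.147558
Relative intensity = 0.147558 / 0.395041 × 100 = 37.4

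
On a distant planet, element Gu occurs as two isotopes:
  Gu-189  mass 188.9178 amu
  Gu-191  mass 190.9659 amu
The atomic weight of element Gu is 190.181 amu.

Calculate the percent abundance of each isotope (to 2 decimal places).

Gu-189: 38.32%, Gu-191: 61.68%

Writing the weighted mean with unknown fraction x of Gu-189:
188.9178·x + 190.9659·(1 − x) = 190.181
(188.9178 − 190.9659)·x = 190.181 − 190.9659
x = -0.7849 / -2.0481 = 0.38323 → 38.32% Gu-189, 61.68% Gu-191.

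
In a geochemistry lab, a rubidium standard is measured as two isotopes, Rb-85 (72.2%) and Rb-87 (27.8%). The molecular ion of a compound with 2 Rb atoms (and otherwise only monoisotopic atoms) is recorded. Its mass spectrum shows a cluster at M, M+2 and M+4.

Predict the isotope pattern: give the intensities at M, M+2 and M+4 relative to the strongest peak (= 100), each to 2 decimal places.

100.00 : 77.01 : 14.83

Each Rb atom is independently Rb-85 (p = 0.722) or Rb-87 (q = 0.278); the cluster is the binomial expansion (p + q)^2.
P(M) = 0.722^2 = 0.521284
P(M+2) = 2 × 0.722^1 × 0.278^1 = 0.401432
P(M+4) = 0.278^2 = 0.077284
The M peak is largest (0.521284); scaling to 100 gives 100.00 : 77.01 : 14.83.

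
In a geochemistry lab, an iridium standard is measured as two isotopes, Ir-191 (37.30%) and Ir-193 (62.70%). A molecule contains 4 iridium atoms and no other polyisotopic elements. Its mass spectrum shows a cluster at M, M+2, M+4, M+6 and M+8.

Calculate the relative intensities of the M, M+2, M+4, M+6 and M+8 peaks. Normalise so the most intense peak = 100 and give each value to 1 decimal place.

Each Ir atom is independently Ir-191 (p = 0.3730) or Ir-193 (q = 0.6270); the cluster is the binomial expansion (p + q)^4.
P(M) = 0.3730^4 = 0.019357
P(M+2) = 4 × 0.3730^3 × 0.6270^1 = 0.130153
P(M+4) = 6 × 0.3730^2 × 0.6270^2 = 0.328174
P(M+6) = 4 × 0.3730^1 × 0.6270^3 = 0.367766
P(M+8) = 0.6270^4 = 0.154550
The M+6 peak is largest (0.367766); scaling to 100 gives 5.3 : 35.4 : 89.2 : 100.0 : 42.0.

5.3 : 35.4 : 89.2 : 100.0 : 42.0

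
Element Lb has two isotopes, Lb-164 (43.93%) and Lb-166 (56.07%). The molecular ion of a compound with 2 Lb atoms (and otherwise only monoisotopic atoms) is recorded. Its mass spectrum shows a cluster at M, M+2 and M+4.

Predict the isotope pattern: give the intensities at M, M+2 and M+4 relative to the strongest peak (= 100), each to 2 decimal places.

39.17 : 100.00 : 63.82

Expanding (0.4393 + 0.5607)^2:
P(M) = 0.4393^2 = 0.192984
P(M+2) = 2 × 0.4393^1 × 0.5607^1 = 0.492631
P(M+4) = 0.5607^2 = 0.314384
The M+2 peak is largest (0.492631); scaling to 100 gives 39.17 : 100.00 : 63.82.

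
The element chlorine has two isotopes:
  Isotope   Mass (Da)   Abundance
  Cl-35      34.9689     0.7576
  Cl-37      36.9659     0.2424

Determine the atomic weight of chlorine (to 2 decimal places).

Average mass = Σ (abundance × isotope mass) = 0.7576 × 34.9689 + 0.2424 × 36.9659
= 26.49244 + 8.96053 = 35.45297 Da

35.45 Da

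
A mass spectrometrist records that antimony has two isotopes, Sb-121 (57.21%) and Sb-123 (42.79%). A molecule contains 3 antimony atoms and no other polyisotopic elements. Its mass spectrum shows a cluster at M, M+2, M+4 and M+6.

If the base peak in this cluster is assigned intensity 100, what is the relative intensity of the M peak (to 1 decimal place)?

44.6

(0.5721 + 0.4279)^3 gives M 0.1872, M+2 0.4202, M+4 0.3143, M+6 0.0783; the largest is M+2.
P(M+2) = C(3,1) × 0.5721^2 × 0.4279^1 = 3 × 0.32729841 × 0.4279 = 0.420153 (base)
P(M) = C(3,0) × 0.5721^3 × 0.4279^0 = 1 × 0.18724742 × 1.0000 = 0.187247
Relative intensity = 0.187247 / 0.420153 × 100 = 44.6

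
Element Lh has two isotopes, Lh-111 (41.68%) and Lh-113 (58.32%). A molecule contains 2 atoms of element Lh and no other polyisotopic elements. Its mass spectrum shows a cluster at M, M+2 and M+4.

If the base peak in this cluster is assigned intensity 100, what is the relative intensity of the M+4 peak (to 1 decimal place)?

Binomial terms of (0.4168 + 0.5832)^2: M 0.1737, M+2 0.4862, M+4 0.3401 → M+2 is the base peak.
P(M+2) = C(2,1) × 0.4168^1 × 0.5832^1 = 2 × 0.4168 × 0.5832 = 0.486156 (base)
P(M+4) = C(2,2) × 0.4168^0 × 0.5832^2 = 1 × 1.0000 × 0.34012224 = 0.340122
Relative intensity = 0.340122 / 0.486156 × 100 = 70.0

70.0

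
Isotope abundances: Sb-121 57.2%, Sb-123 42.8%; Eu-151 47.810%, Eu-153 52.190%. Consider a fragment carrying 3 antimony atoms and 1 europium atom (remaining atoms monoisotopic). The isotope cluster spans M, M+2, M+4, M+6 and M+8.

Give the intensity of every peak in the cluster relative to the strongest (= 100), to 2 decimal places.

Antimony pattern (n=3): 0.18714925 : 0.42010426 : 0.31434374 : 0.07840275
Europium pattern (n=1): 0.4781 : 0.5219
Convolve the two distributions (both contribute in 2-u steps):
  M: 0.18714925×0.4781 = 0.089476
  M+2: 0.18714925×0.5219 + 0.42010426×0.4781 = 0.298525
  M+4: 0.42010426×0.5219 + 0.31434374×0.4781 = 0.369540
  M+6: 0.31434374×0.5219 + 0.07840275×0.4781 = 0.201540
  M+8: 0.07840275×0.5219 = 0.040918
Scale to base peak (0.369540) = 100: 24.21 : 80.78 : 100.00 : 54.54 : 11.07

24.21 : 80.78 : 100.00 : 54.54 : 11.07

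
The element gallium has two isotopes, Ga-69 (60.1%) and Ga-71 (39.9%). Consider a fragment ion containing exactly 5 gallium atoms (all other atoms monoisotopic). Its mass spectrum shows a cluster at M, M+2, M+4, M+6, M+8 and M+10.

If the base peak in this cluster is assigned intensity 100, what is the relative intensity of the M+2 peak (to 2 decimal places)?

(0.601 + 0.399)^5 gives M 0.0784, M+2 0.2603, M+4 0.3456, M+6 0.2294, M+8 0.0762, M+10 0.0101; the largest is M+4.
P(M+4) = C(5,2) × 0.601^3 × 0.399^2 = 10 × 0.2170818 × 0.159201 = 0.345596 (base)
P(M+2) = C(5,1) × 0.601^4 × 0.399^1 = 5 × 0.13046616 × 0.3990 = 0.260280
Relative intensity = 0.260280 / 0.345596 × 100 = 75.31

75.31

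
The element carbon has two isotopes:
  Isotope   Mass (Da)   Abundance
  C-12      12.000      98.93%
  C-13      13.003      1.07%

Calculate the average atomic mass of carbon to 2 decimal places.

12.01 Da

Ar = Σ fᵢ·mᵢ = 0.9893 × 12.000 + 0.0107 × 13.003
= 11.8716 + 0.1391 = 12.0107 Da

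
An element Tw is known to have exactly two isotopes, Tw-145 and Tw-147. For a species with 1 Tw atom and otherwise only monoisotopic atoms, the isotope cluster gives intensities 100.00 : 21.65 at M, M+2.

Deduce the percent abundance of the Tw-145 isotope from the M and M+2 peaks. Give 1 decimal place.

Let p = fractional abundance of Tw-145. I(M+2)/I(M) = [C(1,1)·p^0·(1−p)] / p^1 = 1·(1−p)/p = 21.65/100.00 = 0.2165
(1−p)/p = 0.2165/1 = 0.2165  ⇒  p = 1/(1 + 0.2165) = 0.8220
Tw-145: 82.2%, Tw-147: 17.8%.

82.2%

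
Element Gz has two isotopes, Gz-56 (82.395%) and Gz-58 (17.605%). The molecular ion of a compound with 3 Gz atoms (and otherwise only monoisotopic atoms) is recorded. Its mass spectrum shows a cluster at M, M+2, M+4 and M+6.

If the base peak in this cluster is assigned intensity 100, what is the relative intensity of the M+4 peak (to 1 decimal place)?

13.7

Binomial terms of (0.82395 + 0.17605)^3: M 0.5594, M+2 0.3586, M+4 0.0766, M+6 0.0055 → M is the base peak.
P(M) = C(3,0) × 0.82395^3 × 0.17605^0 = 1 × 0.55937438 × 1.0000 = 0.559374 (base)
P(M+4) = C(3,2) × 0.82395^1 × 0.17605^2 = 3 × 0.82395 × 0.0309936 = 0.076612
Relative intensity = 0.076612 / 0.559374 × 100 = 13.7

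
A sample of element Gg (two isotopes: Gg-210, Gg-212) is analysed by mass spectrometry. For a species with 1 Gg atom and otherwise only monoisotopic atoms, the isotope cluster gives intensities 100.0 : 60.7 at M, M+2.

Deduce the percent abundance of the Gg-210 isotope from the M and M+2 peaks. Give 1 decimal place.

62.2%

If p is the fraction of Gg that is Gg-210, then I(M+2)/I(M) = [C(1,1)·p^0·(1−p)] / p^1 = 1·(1−p)/p = 60.7/100.0 = 0.6070
(1−p)/p = 0.6070/1 = 0.6070  ⇒  p = 1/(1 + 0.6070) = 0.6223
Gg-210: 62.2%, Gg-212: 37.8%.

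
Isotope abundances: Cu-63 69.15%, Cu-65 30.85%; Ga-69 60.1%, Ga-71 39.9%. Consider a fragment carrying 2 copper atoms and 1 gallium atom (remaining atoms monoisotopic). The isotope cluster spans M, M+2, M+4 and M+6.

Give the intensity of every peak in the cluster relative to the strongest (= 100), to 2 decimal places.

Copper pattern (n=2): 0.47817225 : 0.4266555 : 0.09517225
Gallium pattern (n=1): 0.6010 : 0.3990
Convolve the two distributions (both contribute in 2-u steps):
  M: 0.47817225×0.6010 = 0.287382
  M+2: 0.47817225×0.3990 + 0.4266555×0.6010 = 0.447211
  M+4: 0.4266555×0.3990 + 0.09517225×0.6010 = 0.227434
  M+6: 0.09517225×0.3990 = 0.037974
Scale to base peak (0.447211) = 100: 64.26 : 100.00 : 50.86 : 8.49

64.26 : 100.00 : 50.86 : 8.49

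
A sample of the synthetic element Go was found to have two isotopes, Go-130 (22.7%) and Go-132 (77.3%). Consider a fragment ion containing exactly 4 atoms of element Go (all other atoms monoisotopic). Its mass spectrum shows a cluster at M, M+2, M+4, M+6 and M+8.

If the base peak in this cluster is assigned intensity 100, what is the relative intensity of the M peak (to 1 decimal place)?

0.6

Binomial terms of (0.227 + 0.773)^4: M 0.0027, M+2 0.0362, M+4 0.1847, M+6 0.4194, M+8 0.3570 → M+6 is the base peak.
P(M+6) = C(4,3) × 0.227^1 × 0.773^3 = 4 × 0.2270 × 0.46188992 = 0.419396 (base)
P(M) = C(4,0) × 0.227^4 × 0.773^0 = 1 × 0.00265524 × 1.0000 = 0.002655
Relative intensity = 0.002655 / 0.419396 × 100 = 0.6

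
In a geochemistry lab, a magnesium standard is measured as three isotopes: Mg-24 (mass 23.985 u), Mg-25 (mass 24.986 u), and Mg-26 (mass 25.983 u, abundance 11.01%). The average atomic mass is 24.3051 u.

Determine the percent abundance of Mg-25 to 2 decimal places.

10.00%

Let x and y be the fractions of Mg-24 and Mg-25. Then x + y = 1 − 0.1101 = 0.8899 and 23.985x + 24.986y = 24.3051 − 0.1101×25.983 = 21.4443717.
Substituting: 23.985x + 24.986(0.8899 − x) = 21.4443717
(23.985 − 24.986)x = -0.7906697  ⇒  x = 0.78988, y = 0.10002
Mg-24: 78.99%, Mg-25: 10.00%.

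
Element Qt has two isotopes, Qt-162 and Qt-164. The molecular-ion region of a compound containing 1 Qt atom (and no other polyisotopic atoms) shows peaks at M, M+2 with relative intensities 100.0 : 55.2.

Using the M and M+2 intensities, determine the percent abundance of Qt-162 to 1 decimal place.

Let p = fractional abundance of Qt-162. I(M+2)/I(M) = [C(1,1)·p^0·(1−p)] / p^1 = 1·(1−p)/p = 55.2/100.0 = 0.5520
(1−p)/p = 0.5520/1 = 0.5520  ⇒  p = 1/(1 + 0.5520) = 0.6443
Qt-162: 64.4%, Qt-164: 35.6%.

64.4%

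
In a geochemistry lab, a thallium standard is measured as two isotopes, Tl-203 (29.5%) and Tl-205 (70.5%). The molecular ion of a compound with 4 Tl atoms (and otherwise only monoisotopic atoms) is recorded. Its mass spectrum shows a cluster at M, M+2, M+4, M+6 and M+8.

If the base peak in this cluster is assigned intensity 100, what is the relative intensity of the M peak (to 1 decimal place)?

1.8

Binomial terms of (0.295 + 0.705)^4: M 0.0076, M+2 0.0724, M+4 0.2595, M+6 0.4135, M+8 0.2470 → M+6 is the base peak.
P(M+6) = C(4,3) × 0.295^1 × 0.705^3 = 4 × 0.2950 × 0.35040263 = 0.413475 (base)
P(M) = C(4,0) × 0.295^4 × 0.705^0 = 1 × 0.00757335 × 1.0000 = 0.007573
Relative intensity = 0.007573 / 0.413475 × 100 = 1.8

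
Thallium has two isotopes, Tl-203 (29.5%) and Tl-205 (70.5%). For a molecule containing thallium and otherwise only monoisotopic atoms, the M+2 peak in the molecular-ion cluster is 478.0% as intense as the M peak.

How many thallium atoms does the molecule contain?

For n independent Tl atoms, I(M+2)/I(M) = n · (abundance Tl-205) / (abundance Tl-203) = n · 0.705/0.295.
n = 4.780 × 0.295/0.705 = 2.00 ≈ 2

2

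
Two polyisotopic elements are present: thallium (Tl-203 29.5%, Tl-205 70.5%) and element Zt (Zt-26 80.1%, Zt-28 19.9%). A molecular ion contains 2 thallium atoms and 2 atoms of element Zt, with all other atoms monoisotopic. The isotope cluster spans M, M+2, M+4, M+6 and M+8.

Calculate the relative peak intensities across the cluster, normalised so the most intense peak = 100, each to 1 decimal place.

12.3 : 64.8 : 100.0 : 38.4 : 4.3

Thallium pattern (n=2): 0.087025 : 0.41595 : 0.497025
Element Zt pattern (n=2): 0.641601 : 0.318798 : 0.039601
Convolve the two distributions (both contribute in 2-u steps):
  M: 0.087025×0.641601 = 0.055835
  M+2: 0.087025×0.318798 + 0.41595×0.641601 = 0.294617
  M+4: 0.087025×0.039601 + 0.41595×0.318798 + 0.497025×0.641601 = 0.454942
  M+6: 0.41595×0.039601 + 0.497025×0.318798 = 0.174923
  M+8: 0.497025×0.039601 = 0.019683
Scale to base peak (0.454942) = 100: 12.3 : 64.8 : 100.0 : 38.4 : 4.3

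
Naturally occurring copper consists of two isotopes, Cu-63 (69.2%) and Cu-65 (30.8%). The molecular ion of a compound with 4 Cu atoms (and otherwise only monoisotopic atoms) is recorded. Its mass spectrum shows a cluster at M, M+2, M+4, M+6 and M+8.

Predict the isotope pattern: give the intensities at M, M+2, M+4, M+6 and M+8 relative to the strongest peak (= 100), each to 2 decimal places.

Expanding (0.692 + 0.308)^4:
P(M) = 0.692^4 = 0.229311
P(M+2) = 4 × 0.692^3 × 0.308^1 = 0.408253
P(M+4) = 6 × 0.692^2 × 0.308^2 = 0.272562
P(M+6) = 4 × 0.692^1 × 0.308^3 = 0.080876
P(M+8) = 0.308^4 = 0.008999
The M+2 peak is largest (0.408253); scaling to 100 gives 56.17 : 100.00 : 66.76 : 19.81 : 2.20.

56.17 : 100.00 : 66.76 : 19.81 : 2.20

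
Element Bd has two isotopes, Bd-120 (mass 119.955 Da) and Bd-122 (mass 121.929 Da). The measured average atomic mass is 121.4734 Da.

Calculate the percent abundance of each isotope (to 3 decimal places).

Bd-120: 23.080%, Bd-122: 76.920%

Let x be the fractional abundance of Bd-120; then Bd-122 has abundance 1 − x.
119.955·x + 121.929·(1 − x) = 121.4734
(119.955 − 121.929)·x = 121.4734 − 121.929
x = -0.4556 / -1.974 = 0.23080 → 23.080% Bd-120, 76.920% Bd-122.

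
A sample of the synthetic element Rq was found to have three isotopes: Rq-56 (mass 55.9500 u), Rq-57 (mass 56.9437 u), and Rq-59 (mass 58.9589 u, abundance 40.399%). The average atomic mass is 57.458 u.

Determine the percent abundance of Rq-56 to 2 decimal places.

30.17%

The remaining 59.601% is split between Rq-56 (fraction x) and Rq-57 (fraction 0.59601 − x).
Substituting: 55.9500x + 56.9437(0.59601 − x) = 33.639193989
(55.9500 − 56.9437)x = -0.299820648  ⇒  x = 0.30172, y = 0.29429
Rq-56: 30.17%, Rq-57: 29.43%.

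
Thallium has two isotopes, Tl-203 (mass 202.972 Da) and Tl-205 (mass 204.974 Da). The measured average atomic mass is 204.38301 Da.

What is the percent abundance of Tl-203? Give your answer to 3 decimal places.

29.520%

Writing the weighted mean with unknown fraction x of Tl-203:
202.972·x + 204.974·(1 − x) = 204.38301
(202.972 − 204.974)·x = 204.38301 − 204.974
x = -0.59099 / -2.002 = 0.29520 → 29.520% Tl-203, 70.480% Tl-205.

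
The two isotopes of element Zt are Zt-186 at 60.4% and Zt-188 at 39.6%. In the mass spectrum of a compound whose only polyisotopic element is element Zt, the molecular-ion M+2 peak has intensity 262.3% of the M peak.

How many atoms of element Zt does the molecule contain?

For n independent Zt atoms, I(M+2)/I(M) = n · (abundance Zt-188) / (abundance Zt-186) = n · 0.396/0.604.
n = 2.623 × 0.604/0.396 = 4.00 ≈ 4

4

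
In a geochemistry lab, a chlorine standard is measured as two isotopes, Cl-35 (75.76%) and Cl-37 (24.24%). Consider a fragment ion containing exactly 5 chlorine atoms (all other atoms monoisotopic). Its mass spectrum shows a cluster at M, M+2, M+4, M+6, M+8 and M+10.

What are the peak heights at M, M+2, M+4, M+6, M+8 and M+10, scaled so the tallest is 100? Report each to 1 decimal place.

62.5 : 100.0 : 64.0 : 20.5 : 3.3 : 0.2

Expanding (0.7576 + 0.2424)^5:
P(M) = 0.7576^5 = 0.249574
P(M+2) = 5 × 0.7576^4 × 0.2424^1 = 0.399266
P(M+4) = 10 × 0.7576^3 × 0.2424^2 = 0.255497
P(M+6) = 10 × 0.7576^2 × 0.2424^3 = 0.081748
P(M+8) = 5 × 0.7576^1 × 0.2424^4 = 0.013078
P(M+10) = 0.2424^5 = 0.000837
The M+2 peak is largest (0.399266); scaling to 100 gives 62.5 : 100.0 : 64.0 : 20.5 : 3.3 : 0.2.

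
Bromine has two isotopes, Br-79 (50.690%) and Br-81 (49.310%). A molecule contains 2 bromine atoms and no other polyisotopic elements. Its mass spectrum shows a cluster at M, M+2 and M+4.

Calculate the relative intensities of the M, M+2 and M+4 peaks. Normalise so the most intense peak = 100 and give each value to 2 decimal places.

The 2 Br atoms are independent, so intensities follow the terms of (0.50690 + 0.49310)^2.
P(M) = 0.50690^2 = 0.256948
P(M+2) = 2 × 0.50690^1 × 0.49310^1 = 0.499905
P(M+4) = 0.49310^2 = 0.243148
The M+2 peak is largest (0.499905); scaling to 100 gives 51.40 : 100.00 : 48.64.

51.40 : 100.00 : 48.64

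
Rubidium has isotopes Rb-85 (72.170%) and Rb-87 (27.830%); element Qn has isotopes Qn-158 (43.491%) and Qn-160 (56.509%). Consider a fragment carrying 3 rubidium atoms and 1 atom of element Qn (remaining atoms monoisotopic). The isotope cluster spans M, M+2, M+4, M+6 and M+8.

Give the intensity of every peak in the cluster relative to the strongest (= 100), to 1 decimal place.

40.7 : 100.0 : 79.4 : 25.9 : 3.0

Rubidium pattern (n=3): 0.37589809 : 0.43485841 : 0.16768892 : 0.02155458
Element Qn pattern (n=1): 0.43491 : 0.56509
Convolve the two distributions (both contribute in 2-u steps):
  M: 0.37589809×0.43491 = 0.163482
  M+2: 0.37589809×0.56509 + 0.43485841×0.43491 = 0.401541
  M+4: 0.43485841×0.56509 + 0.16768892×0.43491 = 0.318664
  M+6: 0.16768892×0.56509 + 0.02155458×0.43491 = 0.104134
  M+8: 0.02155458×0.56509 = 0.012180
Scale to base peak (0.401541) = 100: 40.7 : 100.0 : 79.4 : 25.9 : 3.0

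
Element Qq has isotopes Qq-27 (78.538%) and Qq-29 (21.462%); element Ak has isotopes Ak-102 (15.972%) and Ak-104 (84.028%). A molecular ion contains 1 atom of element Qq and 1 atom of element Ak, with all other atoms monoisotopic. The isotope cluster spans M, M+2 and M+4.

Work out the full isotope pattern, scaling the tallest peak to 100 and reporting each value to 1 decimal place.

Element Qq pattern (n=1): 0.78538 : 0.21462
Element Ak pattern (n=1): 0.15972 : 0.84028
Convolve the two distributions (both contribute in 2-u steps):
  M: 0.78538×0.15972 = 0.125441
  M+2: 0.78538×0.84028 + 0.21462×0.15972 = 0.694218
  M+4: 0.21462×0.84028 = 0.180341
Scale to base peak (0.694218) = 100: 18.1 : 100.0 : 26.0

18.1 : 100.0 : 26.0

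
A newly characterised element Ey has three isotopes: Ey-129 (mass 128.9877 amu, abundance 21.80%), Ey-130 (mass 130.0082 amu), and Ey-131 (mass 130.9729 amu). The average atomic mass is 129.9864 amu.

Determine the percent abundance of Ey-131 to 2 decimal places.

The remaining 78.20% is split between Ey-130 (fraction x) and Ey-131 (fraction 0.7820 − x).
Substituting: 130.0082x + 130.9729(0.7820 − x) = 101.8670814
(130.0082 − 130.9729)x = -0.5537264  ⇒  x = 0.57399, y = 0.20801
Ey-130: 57.40%, Ey-131: 20.80%.

20.80%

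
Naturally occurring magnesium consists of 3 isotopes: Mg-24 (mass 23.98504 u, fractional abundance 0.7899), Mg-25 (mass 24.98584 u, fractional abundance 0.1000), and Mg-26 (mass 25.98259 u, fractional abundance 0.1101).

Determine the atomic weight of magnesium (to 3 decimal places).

Ar = Σ fᵢ·mᵢ = 0.7899 × 23.98504 + 0.1000 × 24.98584 + 0.1101 × 25.98259
= 18.945783 + 2.498584 + 2.860683 = 24.305050 u

24.305 u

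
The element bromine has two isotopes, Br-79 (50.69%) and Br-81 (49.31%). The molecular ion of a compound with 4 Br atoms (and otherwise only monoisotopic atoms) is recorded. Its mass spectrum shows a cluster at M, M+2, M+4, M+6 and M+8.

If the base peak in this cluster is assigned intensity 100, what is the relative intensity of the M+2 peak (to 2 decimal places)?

68.53

Binomial terms of (0.5069 + 0.4931)^4: M 0.0660, M+2 0.2569, M+4 0.3749, M+6 0.2431, M+8 0.0591 → M+4 is the base peak.
P(M+4) = C(4,2) × 0.5069^2 × 0.4931^2 = 6 × 0.25694761 × 0.24314761 = 0.374857 (base)
P(M+2) = C(4,1) × 0.5069^3 × 0.4931^1 = 4 × 0.13024674 × 0.4931 = 0.256899
Relative intensity = 0.256899 / 0.374857 × 100 = 68.53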